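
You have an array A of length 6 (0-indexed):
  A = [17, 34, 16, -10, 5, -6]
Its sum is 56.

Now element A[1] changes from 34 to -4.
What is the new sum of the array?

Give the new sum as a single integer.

Answer: 18

Derivation:
Old value at index 1: 34
New value at index 1: -4
Delta = -4 - 34 = -38
New sum = old_sum + delta = 56 + (-38) = 18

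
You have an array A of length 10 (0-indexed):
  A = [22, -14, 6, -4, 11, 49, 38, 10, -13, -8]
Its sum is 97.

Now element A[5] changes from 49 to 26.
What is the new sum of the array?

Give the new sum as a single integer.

Answer: 74

Derivation:
Old value at index 5: 49
New value at index 5: 26
Delta = 26 - 49 = -23
New sum = old_sum + delta = 97 + (-23) = 74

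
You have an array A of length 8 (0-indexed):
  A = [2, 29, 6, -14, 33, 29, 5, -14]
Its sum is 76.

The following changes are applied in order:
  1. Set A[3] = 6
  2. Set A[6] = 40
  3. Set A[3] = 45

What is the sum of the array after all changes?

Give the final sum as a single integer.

Answer: 170

Derivation:
Initial sum: 76
Change 1: A[3] -14 -> 6, delta = 20, sum = 96
Change 2: A[6] 5 -> 40, delta = 35, sum = 131
Change 3: A[3] 6 -> 45, delta = 39, sum = 170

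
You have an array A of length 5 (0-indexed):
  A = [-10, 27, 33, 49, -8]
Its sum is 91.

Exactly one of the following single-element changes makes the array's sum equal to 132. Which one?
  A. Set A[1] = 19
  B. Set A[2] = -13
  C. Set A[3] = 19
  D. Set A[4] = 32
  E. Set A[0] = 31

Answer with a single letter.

Option A: A[1] 27->19, delta=-8, new_sum=91+(-8)=83
Option B: A[2] 33->-13, delta=-46, new_sum=91+(-46)=45
Option C: A[3] 49->19, delta=-30, new_sum=91+(-30)=61
Option D: A[4] -8->32, delta=40, new_sum=91+(40)=131
Option E: A[0] -10->31, delta=41, new_sum=91+(41)=132 <-- matches target

Answer: E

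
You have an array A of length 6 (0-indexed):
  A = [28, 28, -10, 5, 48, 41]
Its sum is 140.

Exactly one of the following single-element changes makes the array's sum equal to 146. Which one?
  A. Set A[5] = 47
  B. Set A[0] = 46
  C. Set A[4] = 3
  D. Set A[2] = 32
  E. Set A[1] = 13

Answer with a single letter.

Answer: A

Derivation:
Option A: A[5] 41->47, delta=6, new_sum=140+(6)=146 <-- matches target
Option B: A[0] 28->46, delta=18, new_sum=140+(18)=158
Option C: A[4] 48->3, delta=-45, new_sum=140+(-45)=95
Option D: A[2] -10->32, delta=42, new_sum=140+(42)=182
Option E: A[1] 28->13, delta=-15, new_sum=140+(-15)=125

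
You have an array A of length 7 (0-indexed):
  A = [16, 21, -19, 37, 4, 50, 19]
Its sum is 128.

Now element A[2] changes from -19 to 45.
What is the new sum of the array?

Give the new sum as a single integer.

Old value at index 2: -19
New value at index 2: 45
Delta = 45 - -19 = 64
New sum = old_sum + delta = 128 + (64) = 192

Answer: 192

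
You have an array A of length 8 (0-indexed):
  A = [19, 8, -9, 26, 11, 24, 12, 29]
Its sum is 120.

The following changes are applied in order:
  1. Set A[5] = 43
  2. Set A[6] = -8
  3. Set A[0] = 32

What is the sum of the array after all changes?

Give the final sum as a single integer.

Initial sum: 120
Change 1: A[5] 24 -> 43, delta = 19, sum = 139
Change 2: A[6] 12 -> -8, delta = -20, sum = 119
Change 3: A[0] 19 -> 32, delta = 13, sum = 132

Answer: 132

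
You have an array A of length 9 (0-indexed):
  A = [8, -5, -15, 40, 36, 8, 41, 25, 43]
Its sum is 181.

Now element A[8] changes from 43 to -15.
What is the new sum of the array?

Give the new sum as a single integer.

Answer: 123

Derivation:
Old value at index 8: 43
New value at index 8: -15
Delta = -15 - 43 = -58
New sum = old_sum + delta = 181 + (-58) = 123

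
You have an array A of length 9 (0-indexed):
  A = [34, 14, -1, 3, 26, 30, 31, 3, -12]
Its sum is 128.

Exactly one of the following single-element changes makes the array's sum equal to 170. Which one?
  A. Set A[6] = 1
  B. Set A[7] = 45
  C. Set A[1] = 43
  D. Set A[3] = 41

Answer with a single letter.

Option A: A[6] 31->1, delta=-30, new_sum=128+(-30)=98
Option B: A[7] 3->45, delta=42, new_sum=128+(42)=170 <-- matches target
Option C: A[1] 14->43, delta=29, new_sum=128+(29)=157
Option D: A[3] 3->41, delta=38, new_sum=128+(38)=166

Answer: B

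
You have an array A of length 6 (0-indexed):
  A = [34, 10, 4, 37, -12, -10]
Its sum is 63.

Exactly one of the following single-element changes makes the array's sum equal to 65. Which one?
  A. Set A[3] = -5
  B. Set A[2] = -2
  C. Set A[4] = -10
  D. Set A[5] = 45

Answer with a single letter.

Option A: A[3] 37->-5, delta=-42, new_sum=63+(-42)=21
Option B: A[2] 4->-2, delta=-6, new_sum=63+(-6)=57
Option C: A[4] -12->-10, delta=2, new_sum=63+(2)=65 <-- matches target
Option D: A[5] -10->45, delta=55, new_sum=63+(55)=118

Answer: C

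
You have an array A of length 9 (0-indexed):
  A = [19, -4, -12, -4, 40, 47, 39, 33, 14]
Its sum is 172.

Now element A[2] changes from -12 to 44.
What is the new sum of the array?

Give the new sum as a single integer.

Old value at index 2: -12
New value at index 2: 44
Delta = 44 - -12 = 56
New sum = old_sum + delta = 172 + (56) = 228

Answer: 228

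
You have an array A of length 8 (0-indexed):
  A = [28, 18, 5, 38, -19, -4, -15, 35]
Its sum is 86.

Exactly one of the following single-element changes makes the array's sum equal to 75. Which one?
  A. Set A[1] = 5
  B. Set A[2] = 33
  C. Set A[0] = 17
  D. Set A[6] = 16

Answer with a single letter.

Answer: C

Derivation:
Option A: A[1] 18->5, delta=-13, new_sum=86+(-13)=73
Option B: A[2] 5->33, delta=28, new_sum=86+(28)=114
Option C: A[0] 28->17, delta=-11, new_sum=86+(-11)=75 <-- matches target
Option D: A[6] -15->16, delta=31, new_sum=86+(31)=117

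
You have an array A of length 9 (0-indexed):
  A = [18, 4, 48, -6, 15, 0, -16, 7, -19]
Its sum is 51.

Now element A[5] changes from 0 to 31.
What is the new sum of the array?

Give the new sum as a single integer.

Answer: 82

Derivation:
Old value at index 5: 0
New value at index 5: 31
Delta = 31 - 0 = 31
New sum = old_sum + delta = 51 + (31) = 82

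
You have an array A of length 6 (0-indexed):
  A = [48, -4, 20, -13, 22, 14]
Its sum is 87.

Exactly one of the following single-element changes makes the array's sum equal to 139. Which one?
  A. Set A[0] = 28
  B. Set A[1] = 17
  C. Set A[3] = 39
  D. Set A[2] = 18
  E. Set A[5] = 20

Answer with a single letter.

Answer: C

Derivation:
Option A: A[0] 48->28, delta=-20, new_sum=87+(-20)=67
Option B: A[1] -4->17, delta=21, new_sum=87+(21)=108
Option C: A[3] -13->39, delta=52, new_sum=87+(52)=139 <-- matches target
Option D: A[2] 20->18, delta=-2, new_sum=87+(-2)=85
Option E: A[5] 14->20, delta=6, new_sum=87+(6)=93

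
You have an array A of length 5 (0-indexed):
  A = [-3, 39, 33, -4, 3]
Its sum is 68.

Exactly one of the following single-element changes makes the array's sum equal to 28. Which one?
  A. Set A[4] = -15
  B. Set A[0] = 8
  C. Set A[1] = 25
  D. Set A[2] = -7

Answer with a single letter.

Answer: D

Derivation:
Option A: A[4] 3->-15, delta=-18, new_sum=68+(-18)=50
Option B: A[0] -3->8, delta=11, new_sum=68+(11)=79
Option C: A[1] 39->25, delta=-14, new_sum=68+(-14)=54
Option D: A[2] 33->-7, delta=-40, new_sum=68+(-40)=28 <-- matches target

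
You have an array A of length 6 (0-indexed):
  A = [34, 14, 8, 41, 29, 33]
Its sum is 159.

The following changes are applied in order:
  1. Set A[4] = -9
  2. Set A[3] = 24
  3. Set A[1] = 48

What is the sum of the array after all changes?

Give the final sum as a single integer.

Initial sum: 159
Change 1: A[4] 29 -> -9, delta = -38, sum = 121
Change 2: A[3] 41 -> 24, delta = -17, sum = 104
Change 3: A[1] 14 -> 48, delta = 34, sum = 138

Answer: 138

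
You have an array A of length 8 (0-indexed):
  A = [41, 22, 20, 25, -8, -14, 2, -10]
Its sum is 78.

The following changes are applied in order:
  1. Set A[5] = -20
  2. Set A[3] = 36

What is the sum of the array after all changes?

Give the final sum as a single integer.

Initial sum: 78
Change 1: A[5] -14 -> -20, delta = -6, sum = 72
Change 2: A[3] 25 -> 36, delta = 11, sum = 83

Answer: 83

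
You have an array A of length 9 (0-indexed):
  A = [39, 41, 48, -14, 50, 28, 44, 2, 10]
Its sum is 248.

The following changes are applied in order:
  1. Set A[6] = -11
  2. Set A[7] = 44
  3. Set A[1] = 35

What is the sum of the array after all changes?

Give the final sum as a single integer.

Initial sum: 248
Change 1: A[6] 44 -> -11, delta = -55, sum = 193
Change 2: A[7] 2 -> 44, delta = 42, sum = 235
Change 3: A[1] 41 -> 35, delta = -6, sum = 229

Answer: 229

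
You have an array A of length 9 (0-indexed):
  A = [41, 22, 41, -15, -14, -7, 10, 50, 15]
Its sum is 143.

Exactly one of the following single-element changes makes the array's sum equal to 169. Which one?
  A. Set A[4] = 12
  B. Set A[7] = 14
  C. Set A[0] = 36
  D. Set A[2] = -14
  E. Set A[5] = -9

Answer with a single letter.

Answer: A

Derivation:
Option A: A[4] -14->12, delta=26, new_sum=143+(26)=169 <-- matches target
Option B: A[7] 50->14, delta=-36, new_sum=143+(-36)=107
Option C: A[0] 41->36, delta=-5, new_sum=143+(-5)=138
Option D: A[2] 41->-14, delta=-55, new_sum=143+(-55)=88
Option E: A[5] -7->-9, delta=-2, new_sum=143+(-2)=141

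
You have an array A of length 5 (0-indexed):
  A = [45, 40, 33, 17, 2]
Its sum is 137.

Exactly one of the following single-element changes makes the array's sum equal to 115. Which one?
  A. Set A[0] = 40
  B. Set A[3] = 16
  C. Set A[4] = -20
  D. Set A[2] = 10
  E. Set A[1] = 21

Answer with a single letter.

Option A: A[0] 45->40, delta=-5, new_sum=137+(-5)=132
Option B: A[3] 17->16, delta=-1, new_sum=137+(-1)=136
Option C: A[4] 2->-20, delta=-22, new_sum=137+(-22)=115 <-- matches target
Option D: A[2] 33->10, delta=-23, new_sum=137+(-23)=114
Option E: A[1] 40->21, delta=-19, new_sum=137+(-19)=118

Answer: C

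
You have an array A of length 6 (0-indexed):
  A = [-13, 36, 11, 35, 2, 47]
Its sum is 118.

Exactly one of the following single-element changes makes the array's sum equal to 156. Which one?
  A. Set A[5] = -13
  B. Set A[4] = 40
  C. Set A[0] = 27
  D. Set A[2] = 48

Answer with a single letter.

Answer: B

Derivation:
Option A: A[5] 47->-13, delta=-60, new_sum=118+(-60)=58
Option B: A[4] 2->40, delta=38, new_sum=118+(38)=156 <-- matches target
Option C: A[0] -13->27, delta=40, new_sum=118+(40)=158
Option D: A[2] 11->48, delta=37, new_sum=118+(37)=155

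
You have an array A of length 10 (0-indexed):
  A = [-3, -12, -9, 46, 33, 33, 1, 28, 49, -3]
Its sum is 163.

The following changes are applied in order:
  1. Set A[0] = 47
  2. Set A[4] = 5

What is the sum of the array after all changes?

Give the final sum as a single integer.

Answer: 185

Derivation:
Initial sum: 163
Change 1: A[0] -3 -> 47, delta = 50, sum = 213
Change 2: A[4] 33 -> 5, delta = -28, sum = 185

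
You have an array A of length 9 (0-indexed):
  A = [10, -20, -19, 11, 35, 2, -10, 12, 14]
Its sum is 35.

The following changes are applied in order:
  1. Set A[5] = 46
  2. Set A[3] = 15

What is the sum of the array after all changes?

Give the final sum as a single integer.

Answer: 83

Derivation:
Initial sum: 35
Change 1: A[5] 2 -> 46, delta = 44, sum = 79
Change 2: A[3] 11 -> 15, delta = 4, sum = 83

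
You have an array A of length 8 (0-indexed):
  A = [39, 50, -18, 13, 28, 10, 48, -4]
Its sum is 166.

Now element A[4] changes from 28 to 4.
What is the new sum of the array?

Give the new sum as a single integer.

Old value at index 4: 28
New value at index 4: 4
Delta = 4 - 28 = -24
New sum = old_sum + delta = 166 + (-24) = 142

Answer: 142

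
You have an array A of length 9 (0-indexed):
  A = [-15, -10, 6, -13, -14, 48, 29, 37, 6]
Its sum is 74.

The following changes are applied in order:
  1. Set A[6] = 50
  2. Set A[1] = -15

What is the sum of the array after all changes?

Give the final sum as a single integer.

Initial sum: 74
Change 1: A[6] 29 -> 50, delta = 21, sum = 95
Change 2: A[1] -10 -> -15, delta = -5, sum = 90

Answer: 90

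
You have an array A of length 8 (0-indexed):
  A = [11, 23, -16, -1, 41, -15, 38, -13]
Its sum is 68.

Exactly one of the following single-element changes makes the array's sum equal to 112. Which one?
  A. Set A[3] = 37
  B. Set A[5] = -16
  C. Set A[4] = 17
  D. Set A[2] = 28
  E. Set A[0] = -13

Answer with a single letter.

Option A: A[3] -1->37, delta=38, new_sum=68+(38)=106
Option B: A[5] -15->-16, delta=-1, new_sum=68+(-1)=67
Option C: A[4] 41->17, delta=-24, new_sum=68+(-24)=44
Option D: A[2] -16->28, delta=44, new_sum=68+(44)=112 <-- matches target
Option E: A[0] 11->-13, delta=-24, new_sum=68+(-24)=44

Answer: D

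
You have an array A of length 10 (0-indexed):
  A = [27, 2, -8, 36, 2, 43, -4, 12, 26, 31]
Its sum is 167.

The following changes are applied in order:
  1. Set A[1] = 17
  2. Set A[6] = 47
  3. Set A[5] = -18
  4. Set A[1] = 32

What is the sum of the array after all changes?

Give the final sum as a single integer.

Answer: 187

Derivation:
Initial sum: 167
Change 1: A[1] 2 -> 17, delta = 15, sum = 182
Change 2: A[6] -4 -> 47, delta = 51, sum = 233
Change 3: A[5] 43 -> -18, delta = -61, sum = 172
Change 4: A[1] 17 -> 32, delta = 15, sum = 187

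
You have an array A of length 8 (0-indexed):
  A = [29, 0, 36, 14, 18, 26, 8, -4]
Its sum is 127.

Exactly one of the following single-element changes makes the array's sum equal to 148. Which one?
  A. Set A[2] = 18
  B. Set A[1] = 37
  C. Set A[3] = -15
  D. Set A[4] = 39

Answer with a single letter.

Answer: D

Derivation:
Option A: A[2] 36->18, delta=-18, new_sum=127+(-18)=109
Option B: A[1] 0->37, delta=37, new_sum=127+(37)=164
Option C: A[3] 14->-15, delta=-29, new_sum=127+(-29)=98
Option D: A[4] 18->39, delta=21, new_sum=127+(21)=148 <-- matches target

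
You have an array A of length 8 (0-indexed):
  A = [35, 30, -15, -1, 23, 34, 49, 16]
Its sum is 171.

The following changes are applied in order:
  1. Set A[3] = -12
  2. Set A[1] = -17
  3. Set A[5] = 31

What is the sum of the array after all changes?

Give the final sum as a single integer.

Initial sum: 171
Change 1: A[3] -1 -> -12, delta = -11, sum = 160
Change 2: A[1] 30 -> -17, delta = -47, sum = 113
Change 3: A[5] 34 -> 31, delta = -3, sum = 110

Answer: 110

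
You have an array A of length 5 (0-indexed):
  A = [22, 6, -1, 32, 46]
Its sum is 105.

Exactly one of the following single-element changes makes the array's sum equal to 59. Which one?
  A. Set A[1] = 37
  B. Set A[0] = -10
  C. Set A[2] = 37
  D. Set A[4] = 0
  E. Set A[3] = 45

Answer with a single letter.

Option A: A[1] 6->37, delta=31, new_sum=105+(31)=136
Option B: A[0] 22->-10, delta=-32, new_sum=105+(-32)=73
Option C: A[2] -1->37, delta=38, new_sum=105+(38)=143
Option D: A[4] 46->0, delta=-46, new_sum=105+(-46)=59 <-- matches target
Option E: A[3] 32->45, delta=13, new_sum=105+(13)=118

Answer: D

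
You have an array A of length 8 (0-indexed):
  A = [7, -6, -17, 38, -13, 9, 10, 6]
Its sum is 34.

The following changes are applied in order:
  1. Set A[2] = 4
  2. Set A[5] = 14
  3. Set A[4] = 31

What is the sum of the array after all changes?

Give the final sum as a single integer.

Answer: 104

Derivation:
Initial sum: 34
Change 1: A[2] -17 -> 4, delta = 21, sum = 55
Change 2: A[5] 9 -> 14, delta = 5, sum = 60
Change 3: A[4] -13 -> 31, delta = 44, sum = 104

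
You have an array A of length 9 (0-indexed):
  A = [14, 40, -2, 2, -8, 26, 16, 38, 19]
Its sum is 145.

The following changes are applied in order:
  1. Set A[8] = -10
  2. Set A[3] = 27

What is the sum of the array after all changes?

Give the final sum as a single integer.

Answer: 141

Derivation:
Initial sum: 145
Change 1: A[8] 19 -> -10, delta = -29, sum = 116
Change 2: A[3] 2 -> 27, delta = 25, sum = 141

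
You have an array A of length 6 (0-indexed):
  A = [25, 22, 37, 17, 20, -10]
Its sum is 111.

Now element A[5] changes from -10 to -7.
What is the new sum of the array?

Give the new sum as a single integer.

Old value at index 5: -10
New value at index 5: -7
Delta = -7 - -10 = 3
New sum = old_sum + delta = 111 + (3) = 114

Answer: 114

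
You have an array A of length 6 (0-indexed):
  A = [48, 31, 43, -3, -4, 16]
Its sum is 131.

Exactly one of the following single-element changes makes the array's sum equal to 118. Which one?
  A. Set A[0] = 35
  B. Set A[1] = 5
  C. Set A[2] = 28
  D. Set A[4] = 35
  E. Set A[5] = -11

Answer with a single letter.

Option A: A[0] 48->35, delta=-13, new_sum=131+(-13)=118 <-- matches target
Option B: A[1] 31->5, delta=-26, new_sum=131+(-26)=105
Option C: A[2] 43->28, delta=-15, new_sum=131+(-15)=116
Option D: A[4] -4->35, delta=39, new_sum=131+(39)=170
Option E: A[5] 16->-11, delta=-27, new_sum=131+(-27)=104

Answer: A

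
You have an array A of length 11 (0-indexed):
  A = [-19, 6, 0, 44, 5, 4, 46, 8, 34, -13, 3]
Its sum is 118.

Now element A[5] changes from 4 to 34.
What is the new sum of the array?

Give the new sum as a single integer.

Old value at index 5: 4
New value at index 5: 34
Delta = 34 - 4 = 30
New sum = old_sum + delta = 118 + (30) = 148

Answer: 148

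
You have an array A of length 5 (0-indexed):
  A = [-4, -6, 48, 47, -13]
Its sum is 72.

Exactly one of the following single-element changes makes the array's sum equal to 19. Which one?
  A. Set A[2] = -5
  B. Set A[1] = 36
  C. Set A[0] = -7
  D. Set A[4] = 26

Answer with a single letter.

Option A: A[2] 48->-5, delta=-53, new_sum=72+(-53)=19 <-- matches target
Option B: A[1] -6->36, delta=42, new_sum=72+(42)=114
Option C: A[0] -4->-7, delta=-3, new_sum=72+(-3)=69
Option D: A[4] -13->26, delta=39, new_sum=72+(39)=111

Answer: A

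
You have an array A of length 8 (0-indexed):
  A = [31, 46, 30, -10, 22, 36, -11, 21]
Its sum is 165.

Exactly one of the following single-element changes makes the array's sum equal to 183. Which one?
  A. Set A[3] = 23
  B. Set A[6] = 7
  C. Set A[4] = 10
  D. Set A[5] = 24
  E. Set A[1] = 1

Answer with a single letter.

Option A: A[3] -10->23, delta=33, new_sum=165+(33)=198
Option B: A[6] -11->7, delta=18, new_sum=165+(18)=183 <-- matches target
Option C: A[4] 22->10, delta=-12, new_sum=165+(-12)=153
Option D: A[5] 36->24, delta=-12, new_sum=165+(-12)=153
Option E: A[1] 46->1, delta=-45, new_sum=165+(-45)=120

Answer: B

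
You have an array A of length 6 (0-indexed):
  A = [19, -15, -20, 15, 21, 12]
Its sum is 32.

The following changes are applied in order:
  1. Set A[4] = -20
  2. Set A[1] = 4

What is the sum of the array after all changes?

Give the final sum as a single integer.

Initial sum: 32
Change 1: A[4] 21 -> -20, delta = -41, sum = -9
Change 2: A[1] -15 -> 4, delta = 19, sum = 10

Answer: 10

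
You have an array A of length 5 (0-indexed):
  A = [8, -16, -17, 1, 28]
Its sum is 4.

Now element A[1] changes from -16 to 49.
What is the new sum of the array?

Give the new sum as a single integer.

Answer: 69

Derivation:
Old value at index 1: -16
New value at index 1: 49
Delta = 49 - -16 = 65
New sum = old_sum + delta = 4 + (65) = 69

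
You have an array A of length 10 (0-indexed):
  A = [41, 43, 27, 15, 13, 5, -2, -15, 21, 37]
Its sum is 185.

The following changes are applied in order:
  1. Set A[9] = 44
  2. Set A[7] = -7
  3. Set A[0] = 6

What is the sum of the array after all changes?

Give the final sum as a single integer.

Initial sum: 185
Change 1: A[9] 37 -> 44, delta = 7, sum = 192
Change 2: A[7] -15 -> -7, delta = 8, sum = 200
Change 3: A[0] 41 -> 6, delta = -35, sum = 165

Answer: 165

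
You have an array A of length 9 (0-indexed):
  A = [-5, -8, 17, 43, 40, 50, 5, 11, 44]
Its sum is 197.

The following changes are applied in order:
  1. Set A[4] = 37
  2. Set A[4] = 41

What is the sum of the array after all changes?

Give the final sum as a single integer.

Initial sum: 197
Change 1: A[4] 40 -> 37, delta = -3, sum = 194
Change 2: A[4] 37 -> 41, delta = 4, sum = 198

Answer: 198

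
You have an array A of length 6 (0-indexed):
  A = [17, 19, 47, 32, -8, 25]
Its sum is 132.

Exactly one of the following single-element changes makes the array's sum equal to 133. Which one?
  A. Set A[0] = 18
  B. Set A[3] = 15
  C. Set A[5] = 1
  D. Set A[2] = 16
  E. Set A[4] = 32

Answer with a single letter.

Option A: A[0] 17->18, delta=1, new_sum=132+(1)=133 <-- matches target
Option B: A[3] 32->15, delta=-17, new_sum=132+(-17)=115
Option C: A[5] 25->1, delta=-24, new_sum=132+(-24)=108
Option D: A[2] 47->16, delta=-31, new_sum=132+(-31)=101
Option E: A[4] -8->32, delta=40, new_sum=132+(40)=172

Answer: A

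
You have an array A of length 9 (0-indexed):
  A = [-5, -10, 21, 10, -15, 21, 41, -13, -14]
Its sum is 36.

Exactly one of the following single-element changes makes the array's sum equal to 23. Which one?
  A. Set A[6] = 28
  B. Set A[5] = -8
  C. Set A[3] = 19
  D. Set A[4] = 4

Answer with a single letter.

Option A: A[6] 41->28, delta=-13, new_sum=36+(-13)=23 <-- matches target
Option B: A[5] 21->-8, delta=-29, new_sum=36+(-29)=7
Option C: A[3] 10->19, delta=9, new_sum=36+(9)=45
Option D: A[4] -15->4, delta=19, new_sum=36+(19)=55

Answer: A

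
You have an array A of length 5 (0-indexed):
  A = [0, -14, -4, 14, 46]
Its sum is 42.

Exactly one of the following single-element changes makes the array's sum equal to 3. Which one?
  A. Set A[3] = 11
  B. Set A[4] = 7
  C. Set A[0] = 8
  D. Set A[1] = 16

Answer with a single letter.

Answer: B

Derivation:
Option A: A[3] 14->11, delta=-3, new_sum=42+(-3)=39
Option B: A[4] 46->7, delta=-39, new_sum=42+(-39)=3 <-- matches target
Option C: A[0] 0->8, delta=8, new_sum=42+(8)=50
Option D: A[1] -14->16, delta=30, new_sum=42+(30)=72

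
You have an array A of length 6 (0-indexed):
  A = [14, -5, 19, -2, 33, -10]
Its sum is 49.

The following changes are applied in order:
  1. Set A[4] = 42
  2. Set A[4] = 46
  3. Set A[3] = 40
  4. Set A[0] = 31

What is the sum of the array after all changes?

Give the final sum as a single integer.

Answer: 121

Derivation:
Initial sum: 49
Change 1: A[4] 33 -> 42, delta = 9, sum = 58
Change 2: A[4] 42 -> 46, delta = 4, sum = 62
Change 3: A[3] -2 -> 40, delta = 42, sum = 104
Change 4: A[0] 14 -> 31, delta = 17, sum = 121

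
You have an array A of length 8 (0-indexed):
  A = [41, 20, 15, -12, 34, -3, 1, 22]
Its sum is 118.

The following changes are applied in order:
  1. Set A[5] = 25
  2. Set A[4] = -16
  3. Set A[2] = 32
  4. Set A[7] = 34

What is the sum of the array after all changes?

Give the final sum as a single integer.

Initial sum: 118
Change 1: A[5] -3 -> 25, delta = 28, sum = 146
Change 2: A[4] 34 -> -16, delta = -50, sum = 96
Change 3: A[2] 15 -> 32, delta = 17, sum = 113
Change 4: A[7] 22 -> 34, delta = 12, sum = 125

Answer: 125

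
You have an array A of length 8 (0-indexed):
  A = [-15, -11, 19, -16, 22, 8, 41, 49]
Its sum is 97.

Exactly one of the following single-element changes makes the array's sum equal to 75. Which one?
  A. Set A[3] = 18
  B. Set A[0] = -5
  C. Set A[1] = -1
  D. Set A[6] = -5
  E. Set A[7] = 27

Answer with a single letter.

Answer: E

Derivation:
Option A: A[3] -16->18, delta=34, new_sum=97+(34)=131
Option B: A[0] -15->-5, delta=10, new_sum=97+(10)=107
Option C: A[1] -11->-1, delta=10, new_sum=97+(10)=107
Option D: A[6] 41->-5, delta=-46, new_sum=97+(-46)=51
Option E: A[7] 49->27, delta=-22, new_sum=97+(-22)=75 <-- matches target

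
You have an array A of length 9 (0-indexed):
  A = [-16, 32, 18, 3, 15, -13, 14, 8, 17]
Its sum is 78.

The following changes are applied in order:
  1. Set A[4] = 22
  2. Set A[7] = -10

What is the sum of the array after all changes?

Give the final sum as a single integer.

Initial sum: 78
Change 1: A[4] 15 -> 22, delta = 7, sum = 85
Change 2: A[7] 8 -> -10, delta = -18, sum = 67

Answer: 67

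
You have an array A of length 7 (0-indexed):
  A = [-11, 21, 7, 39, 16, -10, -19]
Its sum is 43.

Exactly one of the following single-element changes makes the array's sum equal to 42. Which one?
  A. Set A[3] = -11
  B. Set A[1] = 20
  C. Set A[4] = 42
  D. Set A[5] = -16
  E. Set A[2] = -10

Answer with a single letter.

Option A: A[3] 39->-11, delta=-50, new_sum=43+(-50)=-7
Option B: A[1] 21->20, delta=-1, new_sum=43+(-1)=42 <-- matches target
Option C: A[4] 16->42, delta=26, new_sum=43+(26)=69
Option D: A[5] -10->-16, delta=-6, new_sum=43+(-6)=37
Option E: A[2] 7->-10, delta=-17, new_sum=43+(-17)=26

Answer: B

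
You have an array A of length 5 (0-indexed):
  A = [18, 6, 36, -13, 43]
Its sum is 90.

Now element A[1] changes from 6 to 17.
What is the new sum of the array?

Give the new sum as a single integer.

Old value at index 1: 6
New value at index 1: 17
Delta = 17 - 6 = 11
New sum = old_sum + delta = 90 + (11) = 101

Answer: 101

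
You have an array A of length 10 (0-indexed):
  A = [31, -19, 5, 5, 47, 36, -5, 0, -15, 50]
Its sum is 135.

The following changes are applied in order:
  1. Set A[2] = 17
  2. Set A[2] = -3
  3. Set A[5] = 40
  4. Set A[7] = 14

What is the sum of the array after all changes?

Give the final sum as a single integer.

Initial sum: 135
Change 1: A[2] 5 -> 17, delta = 12, sum = 147
Change 2: A[2] 17 -> -3, delta = -20, sum = 127
Change 3: A[5] 36 -> 40, delta = 4, sum = 131
Change 4: A[7] 0 -> 14, delta = 14, sum = 145

Answer: 145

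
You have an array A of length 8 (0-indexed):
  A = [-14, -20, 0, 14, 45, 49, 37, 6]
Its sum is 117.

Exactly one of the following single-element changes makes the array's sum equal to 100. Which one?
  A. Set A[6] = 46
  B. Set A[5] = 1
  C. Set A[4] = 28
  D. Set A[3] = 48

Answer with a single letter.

Option A: A[6] 37->46, delta=9, new_sum=117+(9)=126
Option B: A[5] 49->1, delta=-48, new_sum=117+(-48)=69
Option C: A[4] 45->28, delta=-17, new_sum=117+(-17)=100 <-- matches target
Option D: A[3] 14->48, delta=34, new_sum=117+(34)=151

Answer: C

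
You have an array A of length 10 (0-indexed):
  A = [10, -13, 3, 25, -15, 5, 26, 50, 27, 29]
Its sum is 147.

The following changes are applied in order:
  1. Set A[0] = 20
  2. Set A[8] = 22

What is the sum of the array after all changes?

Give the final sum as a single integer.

Initial sum: 147
Change 1: A[0] 10 -> 20, delta = 10, sum = 157
Change 2: A[8] 27 -> 22, delta = -5, sum = 152

Answer: 152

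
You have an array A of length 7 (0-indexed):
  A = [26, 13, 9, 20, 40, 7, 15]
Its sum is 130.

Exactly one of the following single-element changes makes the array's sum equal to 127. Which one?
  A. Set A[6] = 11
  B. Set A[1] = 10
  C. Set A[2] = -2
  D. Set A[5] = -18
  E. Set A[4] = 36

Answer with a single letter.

Option A: A[6] 15->11, delta=-4, new_sum=130+(-4)=126
Option B: A[1] 13->10, delta=-3, new_sum=130+(-3)=127 <-- matches target
Option C: A[2] 9->-2, delta=-11, new_sum=130+(-11)=119
Option D: A[5] 7->-18, delta=-25, new_sum=130+(-25)=105
Option E: A[4] 40->36, delta=-4, new_sum=130+(-4)=126

Answer: B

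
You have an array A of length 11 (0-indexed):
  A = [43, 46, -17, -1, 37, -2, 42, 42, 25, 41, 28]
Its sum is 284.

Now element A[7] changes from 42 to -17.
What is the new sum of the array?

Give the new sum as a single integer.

Answer: 225

Derivation:
Old value at index 7: 42
New value at index 7: -17
Delta = -17 - 42 = -59
New sum = old_sum + delta = 284 + (-59) = 225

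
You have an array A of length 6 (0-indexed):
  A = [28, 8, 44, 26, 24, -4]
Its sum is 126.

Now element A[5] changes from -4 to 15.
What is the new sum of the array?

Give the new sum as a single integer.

Answer: 145

Derivation:
Old value at index 5: -4
New value at index 5: 15
Delta = 15 - -4 = 19
New sum = old_sum + delta = 126 + (19) = 145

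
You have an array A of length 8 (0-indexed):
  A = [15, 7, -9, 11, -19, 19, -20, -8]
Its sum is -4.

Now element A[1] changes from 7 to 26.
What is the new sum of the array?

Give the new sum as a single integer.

Answer: 15

Derivation:
Old value at index 1: 7
New value at index 1: 26
Delta = 26 - 7 = 19
New sum = old_sum + delta = -4 + (19) = 15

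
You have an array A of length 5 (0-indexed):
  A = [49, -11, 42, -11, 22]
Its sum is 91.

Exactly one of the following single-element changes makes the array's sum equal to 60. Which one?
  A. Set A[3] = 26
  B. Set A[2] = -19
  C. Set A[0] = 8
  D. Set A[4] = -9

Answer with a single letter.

Answer: D

Derivation:
Option A: A[3] -11->26, delta=37, new_sum=91+(37)=128
Option B: A[2] 42->-19, delta=-61, new_sum=91+(-61)=30
Option C: A[0] 49->8, delta=-41, new_sum=91+(-41)=50
Option D: A[4] 22->-9, delta=-31, new_sum=91+(-31)=60 <-- matches target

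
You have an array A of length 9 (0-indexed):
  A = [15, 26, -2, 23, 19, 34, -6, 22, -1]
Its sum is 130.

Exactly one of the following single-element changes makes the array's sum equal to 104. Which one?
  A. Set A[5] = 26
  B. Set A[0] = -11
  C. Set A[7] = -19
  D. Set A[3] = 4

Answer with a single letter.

Option A: A[5] 34->26, delta=-8, new_sum=130+(-8)=122
Option B: A[0] 15->-11, delta=-26, new_sum=130+(-26)=104 <-- matches target
Option C: A[7] 22->-19, delta=-41, new_sum=130+(-41)=89
Option D: A[3] 23->4, delta=-19, new_sum=130+(-19)=111

Answer: B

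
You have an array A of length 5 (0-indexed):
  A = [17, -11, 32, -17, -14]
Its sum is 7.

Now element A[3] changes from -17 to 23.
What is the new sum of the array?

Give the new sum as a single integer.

Answer: 47

Derivation:
Old value at index 3: -17
New value at index 3: 23
Delta = 23 - -17 = 40
New sum = old_sum + delta = 7 + (40) = 47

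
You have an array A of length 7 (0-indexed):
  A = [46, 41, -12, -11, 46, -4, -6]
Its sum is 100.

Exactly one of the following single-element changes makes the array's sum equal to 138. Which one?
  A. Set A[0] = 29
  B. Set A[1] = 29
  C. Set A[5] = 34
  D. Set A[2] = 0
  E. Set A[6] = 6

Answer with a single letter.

Answer: C

Derivation:
Option A: A[0] 46->29, delta=-17, new_sum=100+(-17)=83
Option B: A[1] 41->29, delta=-12, new_sum=100+(-12)=88
Option C: A[5] -4->34, delta=38, new_sum=100+(38)=138 <-- matches target
Option D: A[2] -12->0, delta=12, new_sum=100+(12)=112
Option E: A[6] -6->6, delta=12, new_sum=100+(12)=112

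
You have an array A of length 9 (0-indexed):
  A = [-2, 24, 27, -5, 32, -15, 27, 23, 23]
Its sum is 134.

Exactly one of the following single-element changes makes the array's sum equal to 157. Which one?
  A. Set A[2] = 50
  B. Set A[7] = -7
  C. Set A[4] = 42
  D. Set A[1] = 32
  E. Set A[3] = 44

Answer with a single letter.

Option A: A[2] 27->50, delta=23, new_sum=134+(23)=157 <-- matches target
Option B: A[7] 23->-7, delta=-30, new_sum=134+(-30)=104
Option C: A[4] 32->42, delta=10, new_sum=134+(10)=144
Option D: A[1] 24->32, delta=8, new_sum=134+(8)=142
Option E: A[3] -5->44, delta=49, new_sum=134+(49)=183

Answer: A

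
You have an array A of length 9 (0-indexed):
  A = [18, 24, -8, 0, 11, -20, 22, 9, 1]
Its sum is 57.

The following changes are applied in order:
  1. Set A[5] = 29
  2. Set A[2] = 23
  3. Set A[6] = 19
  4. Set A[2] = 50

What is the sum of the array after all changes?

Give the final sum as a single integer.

Initial sum: 57
Change 1: A[5] -20 -> 29, delta = 49, sum = 106
Change 2: A[2] -8 -> 23, delta = 31, sum = 137
Change 3: A[6] 22 -> 19, delta = -3, sum = 134
Change 4: A[2] 23 -> 50, delta = 27, sum = 161

Answer: 161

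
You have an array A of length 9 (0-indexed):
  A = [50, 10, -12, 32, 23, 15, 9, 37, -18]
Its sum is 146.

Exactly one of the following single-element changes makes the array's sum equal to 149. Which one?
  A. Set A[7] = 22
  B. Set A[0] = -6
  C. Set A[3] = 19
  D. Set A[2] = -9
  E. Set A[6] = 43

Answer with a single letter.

Option A: A[7] 37->22, delta=-15, new_sum=146+(-15)=131
Option B: A[0] 50->-6, delta=-56, new_sum=146+(-56)=90
Option C: A[3] 32->19, delta=-13, new_sum=146+(-13)=133
Option D: A[2] -12->-9, delta=3, new_sum=146+(3)=149 <-- matches target
Option E: A[6] 9->43, delta=34, new_sum=146+(34)=180

Answer: D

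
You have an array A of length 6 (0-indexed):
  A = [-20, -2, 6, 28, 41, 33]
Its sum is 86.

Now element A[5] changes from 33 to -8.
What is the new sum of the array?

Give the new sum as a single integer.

Answer: 45

Derivation:
Old value at index 5: 33
New value at index 5: -8
Delta = -8 - 33 = -41
New sum = old_sum + delta = 86 + (-41) = 45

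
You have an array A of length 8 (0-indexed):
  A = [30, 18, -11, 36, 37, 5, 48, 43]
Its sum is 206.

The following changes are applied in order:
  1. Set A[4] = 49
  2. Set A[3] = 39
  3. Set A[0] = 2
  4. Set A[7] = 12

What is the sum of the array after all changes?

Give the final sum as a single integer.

Answer: 162

Derivation:
Initial sum: 206
Change 1: A[4] 37 -> 49, delta = 12, sum = 218
Change 2: A[3] 36 -> 39, delta = 3, sum = 221
Change 3: A[0] 30 -> 2, delta = -28, sum = 193
Change 4: A[7] 43 -> 12, delta = -31, sum = 162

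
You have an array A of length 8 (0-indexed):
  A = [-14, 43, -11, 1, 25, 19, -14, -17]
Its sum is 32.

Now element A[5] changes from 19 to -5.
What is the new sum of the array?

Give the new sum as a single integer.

Old value at index 5: 19
New value at index 5: -5
Delta = -5 - 19 = -24
New sum = old_sum + delta = 32 + (-24) = 8

Answer: 8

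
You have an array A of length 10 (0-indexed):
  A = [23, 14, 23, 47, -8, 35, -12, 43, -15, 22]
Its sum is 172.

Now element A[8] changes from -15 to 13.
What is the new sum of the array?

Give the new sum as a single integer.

Answer: 200

Derivation:
Old value at index 8: -15
New value at index 8: 13
Delta = 13 - -15 = 28
New sum = old_sum + delta = 172 + (28) = 200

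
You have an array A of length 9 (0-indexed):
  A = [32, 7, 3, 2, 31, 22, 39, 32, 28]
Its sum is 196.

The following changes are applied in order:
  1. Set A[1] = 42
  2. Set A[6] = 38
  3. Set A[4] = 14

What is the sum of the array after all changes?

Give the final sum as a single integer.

Answer: 213

Derivation:
Initial sum: 196
Change 1: A[1] 7 -> 42, delta = 35, sum = 231
Change 2: A[6] 39 -> 38, delta = -1, sum = 230
Change 3: A[4] 31 -> 14, delta = -17, sum = 213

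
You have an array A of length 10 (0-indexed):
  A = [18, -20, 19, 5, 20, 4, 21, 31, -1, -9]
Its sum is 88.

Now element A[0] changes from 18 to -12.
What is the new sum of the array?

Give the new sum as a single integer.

Answer: 58

Derivation:
Old value at index 0: 18
New value at index 0: -12
Delta = -12 - 18 = -30
New sum = old_sum + delta = 88 + (-30) = 58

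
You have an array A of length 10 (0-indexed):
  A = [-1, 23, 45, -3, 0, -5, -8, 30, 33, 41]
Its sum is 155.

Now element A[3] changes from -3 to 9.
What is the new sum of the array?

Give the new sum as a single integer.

Old value at index 3: -3
New value at index 3: 9
Delta = 9 - -3 = 12
New sum = old_sum + delta = 155 + (12) = 167

Answer: 167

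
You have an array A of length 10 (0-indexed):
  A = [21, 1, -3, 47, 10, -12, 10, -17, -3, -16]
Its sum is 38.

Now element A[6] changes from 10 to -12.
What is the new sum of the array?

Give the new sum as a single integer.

Old value at index 6: 10
New value at index 6: -12
Delta = -12 - 10 = -22
New sum = old_sum + delta = 38 + (-22) = 16

Answer: 16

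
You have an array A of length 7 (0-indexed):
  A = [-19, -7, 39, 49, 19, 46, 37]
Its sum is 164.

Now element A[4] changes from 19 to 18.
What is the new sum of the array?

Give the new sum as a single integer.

Answer: 163

Derivation:
Old value at index 4: 19
New value at index 4: 18
Delta = 18 - 19 = -1
New sum = old_sum + delta = 164 + (-1) = 163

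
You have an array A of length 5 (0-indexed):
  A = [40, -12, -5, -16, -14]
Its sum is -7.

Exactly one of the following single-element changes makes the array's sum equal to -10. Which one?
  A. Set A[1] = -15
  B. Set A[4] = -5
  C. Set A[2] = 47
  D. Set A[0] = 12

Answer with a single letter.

Answer: A

Derivation:
Option A: A[1] -12->-15, delta=-3, new_sum=-7+(-3)=-10 <-- matches target
Option B: A[4] -14->-5, delta=9, new_sum=-7+(9)=2
Option C: A[2] -5->47, delta=52, new_sum=-7+(52)=45
Option D: A[0] 40->12, delta=-28, new_sum=-7+(-28)=-35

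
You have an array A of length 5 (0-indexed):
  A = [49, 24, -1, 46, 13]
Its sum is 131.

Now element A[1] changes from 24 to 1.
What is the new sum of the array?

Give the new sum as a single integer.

Old value at index 1: 24
New value at index 1: 1
Delta = 1 - 24 = -23
New sum = old_sum + delta = 131 + (-23) = 108

Answer: 108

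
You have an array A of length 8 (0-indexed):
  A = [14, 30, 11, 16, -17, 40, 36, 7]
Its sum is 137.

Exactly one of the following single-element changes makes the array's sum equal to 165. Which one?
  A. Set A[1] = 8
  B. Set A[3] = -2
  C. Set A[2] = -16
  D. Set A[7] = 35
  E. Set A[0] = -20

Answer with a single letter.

Option A: A[1] 30->8, delta=-22, new_sum=137+(-22)=115
Option B: A[3] 16->-2, delta=-18, new_sum=137+(-18)=119
Option C: A[2] 11->-16, delta=-27, new_sum=137+(-27)=110
Option D: A[7] 7->35, delta=28, new_sum=137+(28)=165 <-- matches target
Option E: A[0] 14->-20, delta=-34, new_sum=137+(-34)=103

Answer: D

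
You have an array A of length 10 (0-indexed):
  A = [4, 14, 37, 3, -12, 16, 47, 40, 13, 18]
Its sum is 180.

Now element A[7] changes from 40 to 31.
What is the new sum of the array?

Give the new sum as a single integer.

Old value at index 7: 40
New value at index 7: 31
Delta = 31 - 40 = -9
New sum = old_sum + delta = 180 + (-9) = 171

Answer: 171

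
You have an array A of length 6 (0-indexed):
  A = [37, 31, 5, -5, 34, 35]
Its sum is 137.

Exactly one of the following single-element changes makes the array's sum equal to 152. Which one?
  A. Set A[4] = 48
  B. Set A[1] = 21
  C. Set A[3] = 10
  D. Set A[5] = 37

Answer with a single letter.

Answer: C

Derivation:
Option A: A[4] 34->48, delta=14, new_sum=137+(14)=151
Option B: A[1] 31->21, delta=-10, new_sum=137+(-10)=127
Option C: A[3] -5->10, delta=15, new_sum=137+(15)=152 <-- matches target
Option D: A[5] 35->37, delta=2, new_sum=137+(2)=139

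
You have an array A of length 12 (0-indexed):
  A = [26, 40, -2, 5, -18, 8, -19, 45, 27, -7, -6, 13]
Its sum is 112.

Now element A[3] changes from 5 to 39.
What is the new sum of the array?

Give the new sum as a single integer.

Old value at index 3: 5
New value at index 3: 39
Delta = 39 - 5 = 34
New sum = old_sum + delta = 112 + (34) = 146

Answer: 146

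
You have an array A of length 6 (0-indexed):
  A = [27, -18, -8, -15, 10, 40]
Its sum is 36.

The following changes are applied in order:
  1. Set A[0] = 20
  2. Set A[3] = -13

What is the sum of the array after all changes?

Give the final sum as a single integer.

Initial sum: 36
Change 1: A[0] 27 -> 20, delta = -7, sum = 29
Change 2: A[3] -15 -> -13, delta = 2, sum = 31

Answer: 31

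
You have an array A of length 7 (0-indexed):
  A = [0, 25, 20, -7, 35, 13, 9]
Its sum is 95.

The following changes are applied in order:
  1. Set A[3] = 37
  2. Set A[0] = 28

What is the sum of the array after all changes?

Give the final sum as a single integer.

Initial sum: 95
Change 1: A[3] -7 -> 37, delta = 44, sum = 139
Change 2: A[0] 0 -> 28, delta = 28, sum = 167

Answer: 167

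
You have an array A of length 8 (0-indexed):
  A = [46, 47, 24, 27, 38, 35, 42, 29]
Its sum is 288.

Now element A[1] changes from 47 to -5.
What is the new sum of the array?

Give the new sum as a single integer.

Old value at index 1: 47
New value at index 1: -5
Delta = -5 - 47 = -52
New sum = old_sum + delta = 288 + (-52) = 236

Answer: 236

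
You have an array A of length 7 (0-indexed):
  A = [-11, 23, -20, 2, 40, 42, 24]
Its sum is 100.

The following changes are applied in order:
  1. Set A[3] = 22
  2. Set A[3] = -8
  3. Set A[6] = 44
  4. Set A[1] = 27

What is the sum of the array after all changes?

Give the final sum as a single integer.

Answer: 114

Derivation:
Initial sum: 100
Change 1: A[3] 2 -> 22, delta = 20, sum = 120
Change 2: A[3] 22 -> -8, delta = -30, sum = 90
Change 3: A[6] 24 -> 44, delta = 20, sum = 110
Change 4: A[1] 23 -> 27, delta = 4, sum = 114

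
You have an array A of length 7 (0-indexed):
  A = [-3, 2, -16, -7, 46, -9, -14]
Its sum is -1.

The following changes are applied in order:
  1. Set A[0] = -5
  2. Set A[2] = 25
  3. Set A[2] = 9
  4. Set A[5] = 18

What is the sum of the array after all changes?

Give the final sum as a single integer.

Initial sum: -1
Change 1: A[0] -3 -> -5, delta = -2, sum = -3
Change 2: A[2] -16 -> 25, delta = 41, sum = 38
Change 3: A[2] 25 -> 9, delta = -16, sum = 22
Change 4: A[5] -9 -> 18, delta = 27, sum = 49

Answer: 49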